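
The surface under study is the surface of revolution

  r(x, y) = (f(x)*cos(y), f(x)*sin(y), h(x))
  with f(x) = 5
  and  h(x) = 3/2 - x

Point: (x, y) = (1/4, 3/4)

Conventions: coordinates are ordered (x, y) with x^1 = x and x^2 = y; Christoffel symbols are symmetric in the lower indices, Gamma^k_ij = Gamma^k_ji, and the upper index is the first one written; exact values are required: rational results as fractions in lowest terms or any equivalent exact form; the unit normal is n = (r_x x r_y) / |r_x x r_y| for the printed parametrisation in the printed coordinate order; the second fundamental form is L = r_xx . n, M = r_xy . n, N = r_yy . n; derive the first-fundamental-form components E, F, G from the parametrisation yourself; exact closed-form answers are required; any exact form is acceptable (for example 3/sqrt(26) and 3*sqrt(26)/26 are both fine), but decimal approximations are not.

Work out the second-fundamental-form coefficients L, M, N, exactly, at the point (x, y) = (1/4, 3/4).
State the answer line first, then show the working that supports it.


Answer: L = 0, M = 0, N = -5

f = 5, f' = 0, f'' = 0, h' = -1, h'' = 0
E = 1, F = 0, G = 25; answer radicand W^2 = 1
unnormalised second-form numerators: l = 0, m = 0, n = -5; L = l/sqrt(1), and similarly M = m/sqrt(W^2), N = n/sqrt(W^2)


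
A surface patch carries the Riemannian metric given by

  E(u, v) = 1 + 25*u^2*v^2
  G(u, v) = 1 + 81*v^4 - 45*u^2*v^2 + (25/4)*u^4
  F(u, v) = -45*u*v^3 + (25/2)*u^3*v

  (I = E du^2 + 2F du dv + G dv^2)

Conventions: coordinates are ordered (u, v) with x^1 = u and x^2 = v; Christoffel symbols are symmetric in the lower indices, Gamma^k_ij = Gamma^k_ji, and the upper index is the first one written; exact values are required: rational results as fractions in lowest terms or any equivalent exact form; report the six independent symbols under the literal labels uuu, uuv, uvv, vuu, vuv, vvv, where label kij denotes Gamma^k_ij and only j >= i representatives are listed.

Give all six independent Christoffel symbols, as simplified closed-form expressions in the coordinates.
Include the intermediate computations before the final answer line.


E = 1 + 25*u^2*v^2; F = -45*u*v^3 + (25/2)*u^3*v; G = 1 + 81*v^4 - 45*u^2*v^2 + (25/4)*u^4
Gamma^k_ij = (1/2) g^{kl} (d_i g_jl + d_j g_il - d_l g_ij), with g^inv = (1/(EG-F^2)) [[G, -F], [-F, E]]
first partials: E_u = 50*u*v^2, E_v = 50*u^2*v, F_u = -45*v^3 + (75/2)*u^2*v, F_v = -135*u*v^2 + (25/2)*u^3, G_u = -90*u*v^2 + 25*u^3, G_v = 324*v^3 - 90*u^2*v
D = EG - F^2 = 1 + 81*v^4 - 20*u^2*v^2 + (25/4)*u^4
expanded: Gamma^u_uu = (G E_u - 2F F_u + F E_v)/(2D), Gamma^u_uv = (G E_v - F G_u)/(2D), Gamma^u_vv = (2G F_v - G G_u - F G_v)/(2D), Gamma^v_uu = (2E F_u - E E_v - F E_u)/(2D), Gamma^v_uv = (E G_u - F E_v)/(2D), Gamma^v_vv = (E G_v - 2F F_v + F G_u)/(2D); substitute and cancel common factors

Answer: Gamma_uuu = 100*u*v^2/(25*u^4 - 80*u^2*v^2 + 324*v^4 + 4), Gamma_uuv = 100*u^2*v/(25*u^4 - 80*u^2*v^2 + 324*v^4 + 4), Gamma_uvv = -360*u*v^2/(25*u^4 - 80*u^2*v^2 + 324*v^4 + 4), Gamma_vuu = (50*u^2*v - 180*v^3)/(25*u^4 - 80*u^2*v^2 + 324*v^4 + 4), Gamma_vuv = (50*u^3 - 180*u*v^2)/(25*u^4 - 80*u^2*v^2 + 324*v^4 + 4), Gamma_vvv = (-180*u^2*v + 648*v^3)/(25*u^4 - 80*u^2*v^2 + 324*v^4 + 4)


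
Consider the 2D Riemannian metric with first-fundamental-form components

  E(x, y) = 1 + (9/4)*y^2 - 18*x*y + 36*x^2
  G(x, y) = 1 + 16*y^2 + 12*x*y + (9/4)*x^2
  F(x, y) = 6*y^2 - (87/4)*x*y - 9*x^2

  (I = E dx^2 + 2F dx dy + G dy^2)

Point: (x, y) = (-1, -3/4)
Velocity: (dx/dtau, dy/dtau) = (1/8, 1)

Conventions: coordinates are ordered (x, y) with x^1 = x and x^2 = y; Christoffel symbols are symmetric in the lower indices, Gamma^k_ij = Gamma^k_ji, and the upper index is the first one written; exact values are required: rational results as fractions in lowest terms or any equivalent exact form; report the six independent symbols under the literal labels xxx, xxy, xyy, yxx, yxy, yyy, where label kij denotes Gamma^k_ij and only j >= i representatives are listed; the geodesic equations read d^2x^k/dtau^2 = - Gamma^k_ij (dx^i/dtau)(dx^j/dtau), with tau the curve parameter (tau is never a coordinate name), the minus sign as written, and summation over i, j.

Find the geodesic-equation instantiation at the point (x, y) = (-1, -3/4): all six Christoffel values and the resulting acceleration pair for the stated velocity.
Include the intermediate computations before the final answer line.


E = 1585/64, F = -351/16, G = 85/4 at the point
E_x = -117/2, E_y = 117/8, F_x = 549/16, F_y = 51/4, G_x = -27/2, G_y = -36
EG - F^2 = 2881/64;  g^inv = (64/2881) * [[85/4, 351/16], [351/16, 1585/64]]
first-kind symbols [ij,l] = (1/2)(d_i g_jl + d_j g_il - d_l g_ij): [xx,x] = E_x/2 = -117/4, [xx,y] = F_x - E_y/2 = 27, [xy,x] = E_y/2 = 117/16, [xy,y] = G_x/2 = -27/4, [yy,x] = F_y - G_x/2 = 39/2, [yy,y] = G_y/2 = -18
Gamma^x_ij = (G*[ij,x] - F*[ij,y])/(EG - F^2), Gamma^y_ij = (E*[ij,y] - F*[ij,x])/(EG - F^2)
Gamma_xxx = -1872/2881, Gamma_xxy = 468/2881, Gamma_xyy = 1248/2881, Gamma_yxx = 1728/2881, Gamma_yxy = -432/2881, Gamma_yyy = -1152/2881
d^2x/dtau^2 = -(Gamma_xxx*(1/8)^2 + 2*Gamma_xxy*(1/8)*(1) + Gamma_xyy*(1)^2) = -5343/11524
d^2y/dtau^2 = -(Gamma_yxx*(1/8)^2 + 2*Gamma_yxy*(1/8)*(1) + Gamma_yyy*(1)^2) = 1233/2881

Answer: Gamma_xxx = -1872/2881, Gamma_xxy = 468/2881, Gamma_xyy = 1248/2881, Gamma_yxx = 1728/2881, Gamma_yxy = -432/2881, Gamma_yyy = -1152/2881; accelerations (d^2x/dtau^2, d^2y/dtau^2) = (-5343/11524, 1233/2881)


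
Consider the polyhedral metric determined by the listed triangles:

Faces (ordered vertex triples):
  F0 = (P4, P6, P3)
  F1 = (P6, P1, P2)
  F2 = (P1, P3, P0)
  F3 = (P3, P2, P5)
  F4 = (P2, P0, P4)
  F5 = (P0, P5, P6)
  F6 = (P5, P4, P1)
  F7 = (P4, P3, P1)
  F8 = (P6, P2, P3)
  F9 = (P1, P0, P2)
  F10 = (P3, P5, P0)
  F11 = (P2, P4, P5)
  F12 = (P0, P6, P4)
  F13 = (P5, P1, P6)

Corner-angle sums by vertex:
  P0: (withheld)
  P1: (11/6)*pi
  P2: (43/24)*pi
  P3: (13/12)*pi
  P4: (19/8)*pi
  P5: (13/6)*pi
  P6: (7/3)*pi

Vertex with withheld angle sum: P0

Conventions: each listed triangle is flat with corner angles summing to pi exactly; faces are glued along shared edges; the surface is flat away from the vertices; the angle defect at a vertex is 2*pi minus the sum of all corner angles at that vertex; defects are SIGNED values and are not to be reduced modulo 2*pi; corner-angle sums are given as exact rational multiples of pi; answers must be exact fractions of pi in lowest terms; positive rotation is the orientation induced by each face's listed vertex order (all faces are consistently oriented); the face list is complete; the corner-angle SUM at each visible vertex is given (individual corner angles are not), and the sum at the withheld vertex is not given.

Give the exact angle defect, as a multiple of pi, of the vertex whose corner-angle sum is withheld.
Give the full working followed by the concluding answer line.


V = 7, E = 21, F = 14; chi = V - E + F = 0
Gauss-Bonnet: total defect = 2*pi*chi = 0; visible defects sum to (5/12)*pi

Answer: defect(P0) = (-5/12)*pi


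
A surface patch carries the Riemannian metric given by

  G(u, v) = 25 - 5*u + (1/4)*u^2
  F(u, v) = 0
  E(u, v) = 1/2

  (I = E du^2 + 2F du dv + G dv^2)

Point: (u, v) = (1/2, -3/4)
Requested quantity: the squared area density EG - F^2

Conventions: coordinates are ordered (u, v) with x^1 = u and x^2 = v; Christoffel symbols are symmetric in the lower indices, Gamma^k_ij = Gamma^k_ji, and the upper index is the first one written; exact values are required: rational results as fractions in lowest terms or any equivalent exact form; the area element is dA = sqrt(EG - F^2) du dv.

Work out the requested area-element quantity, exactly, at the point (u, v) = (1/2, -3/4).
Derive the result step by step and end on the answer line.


E = 1/2, F = 0, G = 361/16; EG - F^2 = 361/32

Answer: EG - F^2 = 361/32


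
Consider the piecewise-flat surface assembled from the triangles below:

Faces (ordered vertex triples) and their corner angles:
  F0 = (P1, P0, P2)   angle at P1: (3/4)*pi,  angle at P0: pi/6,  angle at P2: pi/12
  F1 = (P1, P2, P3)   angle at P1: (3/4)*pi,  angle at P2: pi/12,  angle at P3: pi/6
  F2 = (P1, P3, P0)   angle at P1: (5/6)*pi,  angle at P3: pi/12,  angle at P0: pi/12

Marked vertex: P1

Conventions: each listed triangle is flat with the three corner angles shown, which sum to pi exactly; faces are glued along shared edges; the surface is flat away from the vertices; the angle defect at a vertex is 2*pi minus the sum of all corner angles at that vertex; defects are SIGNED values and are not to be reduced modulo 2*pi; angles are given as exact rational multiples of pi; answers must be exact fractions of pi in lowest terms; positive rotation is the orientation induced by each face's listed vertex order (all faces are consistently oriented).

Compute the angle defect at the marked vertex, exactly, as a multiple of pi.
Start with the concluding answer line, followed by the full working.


Answer: defect(P1) = -pi/3

Sum of corner angles at P1: (7/3)*pi
defect = 2*pi - (7/3)*pi


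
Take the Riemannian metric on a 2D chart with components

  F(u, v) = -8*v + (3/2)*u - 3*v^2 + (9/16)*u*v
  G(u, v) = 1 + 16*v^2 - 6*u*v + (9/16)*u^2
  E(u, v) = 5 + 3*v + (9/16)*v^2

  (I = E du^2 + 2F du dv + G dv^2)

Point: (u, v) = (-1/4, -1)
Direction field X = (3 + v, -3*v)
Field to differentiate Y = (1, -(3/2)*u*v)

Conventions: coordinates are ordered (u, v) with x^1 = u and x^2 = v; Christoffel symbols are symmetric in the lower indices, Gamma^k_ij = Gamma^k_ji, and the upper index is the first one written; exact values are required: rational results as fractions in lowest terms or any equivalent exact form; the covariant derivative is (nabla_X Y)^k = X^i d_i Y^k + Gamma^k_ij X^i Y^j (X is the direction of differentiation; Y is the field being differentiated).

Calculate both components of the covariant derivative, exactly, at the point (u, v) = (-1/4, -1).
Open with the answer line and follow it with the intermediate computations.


Answer: (nabla_X Y)^u = 660/1459, (nabla_X Y)^v = 64251/11672

E = 41/16, F = 305/64, G = 3977/256 at the point
E_u = 0, E_v = 15/8, F_u = 15/16, F_v = -137/64, G_u = 183/32, G_v = -61/2
EG - F^2 = 4377/256;  g^inv = (256/4377) * [[3977/256, -305/64], [-305/64, 41/16]]
first-kind symbols [ij,l] = (1/2)(d_i g_jl + d_j g_il - d_l g_ij): [uu,u] = E_u/2 = 0, [uu,v] = F_u - E_v/2 = 0, [uv,u] = E_v/2 = 15/16, [uv,v] = G_u/2 = 183/64, [vv,u] = F_v - G_u/2 = -5, [vv,v] = G_v/2 = -61/4
Gamma^u_ij = (G*[ij,u] - F*[ij,v])/(EG - F^2), Gamma^v_ij = (E*[ij,v] - F*[ij,u])/(EG - F^2)
Gamma_uuu = 0, Gamma_uuv = 80/1459, Gamma_uvv = -1280/4377, Gamma_vuu = 0, Gamma_vuv = 244/1459, Gamma_vvv = -3904/4377
X = (2, 3), Y = (1, -3/8) at the point


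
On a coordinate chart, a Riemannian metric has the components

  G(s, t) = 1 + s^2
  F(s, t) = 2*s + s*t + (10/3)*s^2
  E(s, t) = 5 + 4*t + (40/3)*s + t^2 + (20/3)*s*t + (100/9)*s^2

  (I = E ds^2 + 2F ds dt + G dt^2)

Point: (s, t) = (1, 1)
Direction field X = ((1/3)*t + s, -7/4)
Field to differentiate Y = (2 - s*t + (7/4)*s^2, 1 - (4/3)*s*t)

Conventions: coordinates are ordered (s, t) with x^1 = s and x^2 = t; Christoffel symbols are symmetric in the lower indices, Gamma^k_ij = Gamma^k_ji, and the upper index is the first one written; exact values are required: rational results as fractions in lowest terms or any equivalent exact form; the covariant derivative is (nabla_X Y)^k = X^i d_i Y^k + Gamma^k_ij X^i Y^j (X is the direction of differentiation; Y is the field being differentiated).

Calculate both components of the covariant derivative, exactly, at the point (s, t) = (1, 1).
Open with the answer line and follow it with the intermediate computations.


Answer: (nabla_X Y)^s = 111533/18192, (nabla_X Y)^t = 39347/54576

E = 370/9, F = 19/3, G = 2 at the point
E_s = 380/9, E_t = 38/3, F_s = 29/3, F_t = 1, G_s = 2, G_t = 0
EG - F^2 = 379/9;  g^inv = (9/379) * [[2, -19/3], [-19/3, 370/9]]
first-kind symbols [ij,l] = (1/2)(d_i g_jl + d_j g_il - d_l g_ij): [ss,s] = E_s/2 = 190/9, [ss,t] = F_s - E_t/2 = 10/3, [st,s] = E_t/2 = 19/3, [st,t] = G_s/2 = 1, [tt,s] = F_t - G_s/2 = 0, [tt,t] = G_t/2 = 0
Gamma^s_ij = (G*[ij,s] - F*[ij,t])/(EG - F^2), Gamma^t_ij = (E*[ij,t] - F*[ij,s])/(EG - F^2)
Gamma_sss = 190/379, Gamma_sst = 57/379, Gamma_stt = 0, Gamma_tss = 30/379, Gamma_tst = 9/379, Gamma_ttt = 0
X = (4/3, -7/4), Y = (11/4, -1/3) at the point


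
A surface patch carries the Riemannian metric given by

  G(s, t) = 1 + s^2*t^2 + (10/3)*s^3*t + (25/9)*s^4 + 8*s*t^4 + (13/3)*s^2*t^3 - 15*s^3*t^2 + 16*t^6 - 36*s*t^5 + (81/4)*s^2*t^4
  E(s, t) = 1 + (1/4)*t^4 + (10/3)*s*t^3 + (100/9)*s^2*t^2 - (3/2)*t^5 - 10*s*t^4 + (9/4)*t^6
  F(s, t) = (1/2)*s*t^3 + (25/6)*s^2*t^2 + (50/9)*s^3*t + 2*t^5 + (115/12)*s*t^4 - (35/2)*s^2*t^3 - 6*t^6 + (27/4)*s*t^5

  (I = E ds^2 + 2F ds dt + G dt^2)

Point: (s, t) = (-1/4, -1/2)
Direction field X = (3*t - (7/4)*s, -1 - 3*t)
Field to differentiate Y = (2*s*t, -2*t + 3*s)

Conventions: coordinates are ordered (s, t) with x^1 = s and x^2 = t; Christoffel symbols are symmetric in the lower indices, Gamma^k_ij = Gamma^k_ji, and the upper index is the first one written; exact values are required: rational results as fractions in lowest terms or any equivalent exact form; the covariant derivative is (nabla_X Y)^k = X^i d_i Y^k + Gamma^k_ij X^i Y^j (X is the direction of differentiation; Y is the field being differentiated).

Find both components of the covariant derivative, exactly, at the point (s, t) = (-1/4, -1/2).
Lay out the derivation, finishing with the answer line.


E = 3529/2304, F = 35/4608, G = 9217/9216 at the point
E_s = -175/72, E_t = -2065/576, F_s = -695/384, F_t = 2671/2304, G_s = -59/1152, G_t = 13/384
EG - F^2 = 14117/9216;  g^inv = (9216/14117) * [[9217/9216, -35/4608], [-35/4608, 3529/2304]]
first-kind symbols [ij,l] = (1/2)(d_i g_jl + d_j g_il - d_l g_ij): [ss,s] = E_s/2 = -175/144, [ss,t] = F_s - E_t/2 = -5/288, [st,s] = E_t/2 = -2065/1152, [st,t] = G_s/2 = -59/2304, [tt,s] = F_t - G_s/2 = 455/384, [tt,t] = G_t/2 = 13/768
Gamma^s_ij = (G*[ij,s] - F*[ij,t])/(EG - F^2), Gamma^t_ij = (E*[ij,t] - F*[ij,s])/(EG - F^2)
Gamma_sss = -11200/14117, Gamma_sst = -16520/14117, Gamma_stt = 10920/14117, Gamma_tss = -160/14117, Gamma_tst = -236/14117, Gamma_ttt = 156/14117
X = (-17/16, 1/2), Y = (1/4, 1/4) at the point

Answer: (nabla_X Y)^s = 290131/225872, (nabla_X Y)^t = -236079/56468


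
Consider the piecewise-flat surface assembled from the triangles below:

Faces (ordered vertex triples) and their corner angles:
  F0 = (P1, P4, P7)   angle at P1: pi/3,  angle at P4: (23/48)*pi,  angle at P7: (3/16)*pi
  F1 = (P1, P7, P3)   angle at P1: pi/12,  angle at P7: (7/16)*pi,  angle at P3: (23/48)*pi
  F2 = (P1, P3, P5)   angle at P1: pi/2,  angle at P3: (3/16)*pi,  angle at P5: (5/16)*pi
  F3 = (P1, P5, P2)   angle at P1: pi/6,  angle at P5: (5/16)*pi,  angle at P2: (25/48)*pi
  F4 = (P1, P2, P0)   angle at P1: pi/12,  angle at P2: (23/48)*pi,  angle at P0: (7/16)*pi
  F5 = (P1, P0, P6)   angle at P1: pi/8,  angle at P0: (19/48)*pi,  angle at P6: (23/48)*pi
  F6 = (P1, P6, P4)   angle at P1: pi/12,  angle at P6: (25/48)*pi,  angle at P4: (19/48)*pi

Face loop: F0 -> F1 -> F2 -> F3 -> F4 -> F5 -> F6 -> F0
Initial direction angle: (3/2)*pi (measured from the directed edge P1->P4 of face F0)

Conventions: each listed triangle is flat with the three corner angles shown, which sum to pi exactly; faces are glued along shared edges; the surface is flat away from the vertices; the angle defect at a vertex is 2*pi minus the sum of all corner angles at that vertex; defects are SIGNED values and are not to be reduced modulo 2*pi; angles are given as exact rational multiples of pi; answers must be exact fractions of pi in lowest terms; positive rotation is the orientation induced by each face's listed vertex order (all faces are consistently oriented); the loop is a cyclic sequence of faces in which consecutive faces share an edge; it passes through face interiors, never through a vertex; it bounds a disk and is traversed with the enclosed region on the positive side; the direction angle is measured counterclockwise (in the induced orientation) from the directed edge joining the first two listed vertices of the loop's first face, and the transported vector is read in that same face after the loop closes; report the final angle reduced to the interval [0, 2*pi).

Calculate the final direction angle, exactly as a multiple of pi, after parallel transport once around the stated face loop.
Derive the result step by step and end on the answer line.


enclosed vertex P1: corner angles sum to (11/8)*pi, defect = 2*pi - (11/8)*pi = (5/8)*pi
the rotation equals the total enclosed defect, so the final angle is initial + defects (mod 2*pi)
final angle = (3/2)*pi + (5/8)*pi = pi/8 (mod 2*pi)

Answer: final direction angle = pi/8


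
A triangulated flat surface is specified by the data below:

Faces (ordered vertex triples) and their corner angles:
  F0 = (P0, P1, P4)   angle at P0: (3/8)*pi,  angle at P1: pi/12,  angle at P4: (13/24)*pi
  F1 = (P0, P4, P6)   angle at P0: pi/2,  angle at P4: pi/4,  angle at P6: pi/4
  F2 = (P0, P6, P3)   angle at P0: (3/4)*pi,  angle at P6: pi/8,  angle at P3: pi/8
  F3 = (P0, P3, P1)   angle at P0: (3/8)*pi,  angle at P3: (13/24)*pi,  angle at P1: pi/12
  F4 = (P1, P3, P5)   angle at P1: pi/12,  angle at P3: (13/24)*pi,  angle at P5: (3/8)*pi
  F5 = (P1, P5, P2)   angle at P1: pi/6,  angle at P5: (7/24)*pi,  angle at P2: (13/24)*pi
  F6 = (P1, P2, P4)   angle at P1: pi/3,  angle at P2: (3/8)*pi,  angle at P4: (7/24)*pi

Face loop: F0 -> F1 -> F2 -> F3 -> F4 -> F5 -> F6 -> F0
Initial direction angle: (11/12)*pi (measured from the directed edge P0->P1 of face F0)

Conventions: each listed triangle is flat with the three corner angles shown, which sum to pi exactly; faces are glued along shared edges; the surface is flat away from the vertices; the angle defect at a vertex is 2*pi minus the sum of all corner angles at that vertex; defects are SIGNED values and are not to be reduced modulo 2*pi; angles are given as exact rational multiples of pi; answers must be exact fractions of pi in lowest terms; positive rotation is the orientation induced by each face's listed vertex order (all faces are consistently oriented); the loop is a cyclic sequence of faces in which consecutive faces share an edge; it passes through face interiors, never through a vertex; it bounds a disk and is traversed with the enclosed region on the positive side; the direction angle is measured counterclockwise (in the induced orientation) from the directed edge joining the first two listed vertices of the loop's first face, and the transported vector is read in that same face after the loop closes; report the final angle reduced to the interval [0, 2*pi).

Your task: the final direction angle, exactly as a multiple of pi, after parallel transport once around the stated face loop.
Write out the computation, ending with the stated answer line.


enclosed vertex P0: corner angles sum to 2*pi, defect = 2*pi - 2*pi = 0
enclosed vertex P1: corner angles sum to (3/4)*pi, defect = 2*pi - (3/4)*pi = (5/4)*pi
by Gauss-Bonnet the loop rotates the vector by the enclosed defect sum (positive orientation, mod 2*pi)
final angle = (11/12)*pi + (5/4)*pi = pi/6 (mod 2*pi)

Answer: final direction angle = pi/6


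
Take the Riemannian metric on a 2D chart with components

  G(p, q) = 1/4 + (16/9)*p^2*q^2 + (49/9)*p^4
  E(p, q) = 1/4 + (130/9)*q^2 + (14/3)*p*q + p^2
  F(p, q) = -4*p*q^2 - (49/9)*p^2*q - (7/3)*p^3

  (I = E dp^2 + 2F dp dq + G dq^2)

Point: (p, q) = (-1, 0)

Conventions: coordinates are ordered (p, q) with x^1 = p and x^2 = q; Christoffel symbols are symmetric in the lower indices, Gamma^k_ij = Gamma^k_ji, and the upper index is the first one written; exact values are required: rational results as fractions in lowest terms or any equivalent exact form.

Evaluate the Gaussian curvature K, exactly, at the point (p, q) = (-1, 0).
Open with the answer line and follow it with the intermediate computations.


Answer: K = -585952/58081

E = 5/4, F = 7/3, G = 205/36, EG - F^2 = 241/144 at the point
E_p = -2, E_q = -14/3, F_p = -7, F_q = -49/9, G_p = -196/9, G_q = 0
E_qq = 260/9, F_pq = 98/9, G_pp = 196/3
Brioschi: K = (det M1 - det M2) / (EG - F^2)^2 with the standard first/second-derivative matrices M1, M2.
M1 = [[-E_qq/2 + F_pq - G_pp/2, E_p/2, F_p - E_q/2], [F_q - G_p/2, E, F], [G_q/2, F, G]] = [[-326/9, -1, -14/3], [49/9, 5/4, 7/3], [0, 7/3, 205/36]]; det M1 = -6401/72
M2 = [[0, E_q/2, G_p/2], [E_q/2, E, F], [G_p/2, F, G]] = [[0, -7/3, -98/9], [-7/3, 5/4, 7/3], [-98/9, 7/3, 205/36]]; det M2 = -19649/324
det M1 - det M2 = -18311/648; K = -18311/648 / (241/144)^2 = -585952/58081


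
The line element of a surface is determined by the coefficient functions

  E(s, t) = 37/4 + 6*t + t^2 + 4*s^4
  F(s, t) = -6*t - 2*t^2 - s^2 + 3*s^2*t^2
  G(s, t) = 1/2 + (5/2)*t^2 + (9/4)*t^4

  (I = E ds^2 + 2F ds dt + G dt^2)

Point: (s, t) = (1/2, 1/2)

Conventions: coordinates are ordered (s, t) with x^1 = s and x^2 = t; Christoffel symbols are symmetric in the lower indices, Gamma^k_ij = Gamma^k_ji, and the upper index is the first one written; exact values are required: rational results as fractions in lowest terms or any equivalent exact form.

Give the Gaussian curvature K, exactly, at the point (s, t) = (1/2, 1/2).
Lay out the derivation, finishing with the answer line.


E = 51/4, F = -57/16, G = 81/64, EG - F^2 = 441/128 at the point
E_s = 2, E_t = 7, F_s = -1/4, F_t = -29/4, G_s = 0, G_t = 29/8
E_tt = 2, F_st = 3, G_ss = 0
Apply the Brioschi formula K = (det M1 - det M2)/(EG - F^2)^2 over the derivative matrices of E, F, G.
M1 = [[-E_tt/2 + F_st - G_ss/2, E_s/2, F_s - E_t/2], [F_t - G_s/2, E, F], [G_t/2, F, G]] = [[2, 1, -15/4], [-29/4, 51/4, -57/16], [29/16, -57/16, 81/64]]; det M1 = -75/128
M2 = [[0, E_t/2, G_s/2], [E_t/2, E, F], [G_s/2, F, G]] = [[0, 7/2, 0], [7/2, 51/4, -57/16], [0, -57/16, 81/64]]; det M2 = -3969/256
det M1 - det M2 = 3819/256; K = 3819/256 / (441/128)^2 = 81472/64827

Answer: K = 81472/64827


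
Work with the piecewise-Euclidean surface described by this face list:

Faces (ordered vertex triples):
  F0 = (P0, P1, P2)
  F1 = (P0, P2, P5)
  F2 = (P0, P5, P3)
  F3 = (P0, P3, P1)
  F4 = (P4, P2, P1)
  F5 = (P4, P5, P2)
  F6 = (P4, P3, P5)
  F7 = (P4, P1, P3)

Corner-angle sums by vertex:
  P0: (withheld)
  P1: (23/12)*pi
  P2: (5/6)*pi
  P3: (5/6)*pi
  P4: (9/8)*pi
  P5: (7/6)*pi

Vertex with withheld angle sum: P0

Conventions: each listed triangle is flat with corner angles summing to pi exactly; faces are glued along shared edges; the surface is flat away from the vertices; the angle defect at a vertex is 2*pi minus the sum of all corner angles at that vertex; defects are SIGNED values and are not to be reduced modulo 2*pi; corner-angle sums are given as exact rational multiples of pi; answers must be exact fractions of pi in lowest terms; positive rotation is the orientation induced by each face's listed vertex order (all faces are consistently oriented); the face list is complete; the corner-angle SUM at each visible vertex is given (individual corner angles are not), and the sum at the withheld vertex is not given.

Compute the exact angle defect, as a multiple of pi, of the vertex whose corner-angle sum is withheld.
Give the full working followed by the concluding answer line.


V = 6, E = 12, F = 8; chi = V - E + F = 2
Gauss-Bonnet: total defect = 2*pi*chi = 4*pi; visible defects sum to (33/8)*pi

Answer: defect(P0) = -pi/8


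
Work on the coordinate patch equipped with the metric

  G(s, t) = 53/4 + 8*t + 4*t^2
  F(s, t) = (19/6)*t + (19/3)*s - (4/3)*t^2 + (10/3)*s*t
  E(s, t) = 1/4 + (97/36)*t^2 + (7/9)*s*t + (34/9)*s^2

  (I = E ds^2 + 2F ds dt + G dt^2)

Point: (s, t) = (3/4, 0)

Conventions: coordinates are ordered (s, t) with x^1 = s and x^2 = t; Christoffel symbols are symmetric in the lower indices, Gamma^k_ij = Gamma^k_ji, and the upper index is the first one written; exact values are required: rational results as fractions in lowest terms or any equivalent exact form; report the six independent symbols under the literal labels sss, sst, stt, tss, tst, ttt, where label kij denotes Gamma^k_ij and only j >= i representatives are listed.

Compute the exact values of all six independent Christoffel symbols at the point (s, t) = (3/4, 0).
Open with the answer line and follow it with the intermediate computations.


Answer: Gamma_sss = 283/285, Gamma_sst = 371/855, Gamma_stt = 5384/855, Gamma_tss = 1/10, Gamma_tst = -7/45, Gamma_ttt = -88/45

E = 19/8, F = 19/4, G = 53/4 at the point
E_s = 17/3, E_t = 7/12, F_s = 19/3, F_t = 17/3, G_s = 0, G_t = 8
EG - F^2 = 285/32;  g^inv = (32/285) * [[53/4, -19/4], [-19/4, 19/8]]
first-kind symbols [ij,l] = (1/2)(d_i g_jl + d_j g_il - d_l g_ij): [ss,s] = E_s/2 = 17/6, [ss,t] = F_s - E_t/2 = 145/24, [st,s] = E_t/2 = 7/24, [st,t] = G_s/2 = 0, [tt,s] = F_t - G_s/2 = 17/3, [tt,t] = G_t/2 = 4
Gamma^s_ij = (G*[ij,s] - F*[ij,t])/(EG - F^2), Gamma^t_ij = (E*[ij,t] - F*[ij,s])/(EG - F^2)


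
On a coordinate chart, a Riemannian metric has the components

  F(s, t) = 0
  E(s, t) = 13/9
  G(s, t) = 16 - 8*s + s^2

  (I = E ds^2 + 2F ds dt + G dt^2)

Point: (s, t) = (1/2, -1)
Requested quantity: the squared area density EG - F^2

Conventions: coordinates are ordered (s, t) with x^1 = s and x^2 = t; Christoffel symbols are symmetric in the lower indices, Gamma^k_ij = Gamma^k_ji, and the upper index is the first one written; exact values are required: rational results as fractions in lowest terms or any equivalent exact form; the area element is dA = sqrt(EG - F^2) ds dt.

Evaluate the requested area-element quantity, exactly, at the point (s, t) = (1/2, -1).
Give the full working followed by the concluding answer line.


E = 13/9, F = 0, G = 49/4; EG - F^2 = 637/36

Answer: EG - F^2 = 637/36


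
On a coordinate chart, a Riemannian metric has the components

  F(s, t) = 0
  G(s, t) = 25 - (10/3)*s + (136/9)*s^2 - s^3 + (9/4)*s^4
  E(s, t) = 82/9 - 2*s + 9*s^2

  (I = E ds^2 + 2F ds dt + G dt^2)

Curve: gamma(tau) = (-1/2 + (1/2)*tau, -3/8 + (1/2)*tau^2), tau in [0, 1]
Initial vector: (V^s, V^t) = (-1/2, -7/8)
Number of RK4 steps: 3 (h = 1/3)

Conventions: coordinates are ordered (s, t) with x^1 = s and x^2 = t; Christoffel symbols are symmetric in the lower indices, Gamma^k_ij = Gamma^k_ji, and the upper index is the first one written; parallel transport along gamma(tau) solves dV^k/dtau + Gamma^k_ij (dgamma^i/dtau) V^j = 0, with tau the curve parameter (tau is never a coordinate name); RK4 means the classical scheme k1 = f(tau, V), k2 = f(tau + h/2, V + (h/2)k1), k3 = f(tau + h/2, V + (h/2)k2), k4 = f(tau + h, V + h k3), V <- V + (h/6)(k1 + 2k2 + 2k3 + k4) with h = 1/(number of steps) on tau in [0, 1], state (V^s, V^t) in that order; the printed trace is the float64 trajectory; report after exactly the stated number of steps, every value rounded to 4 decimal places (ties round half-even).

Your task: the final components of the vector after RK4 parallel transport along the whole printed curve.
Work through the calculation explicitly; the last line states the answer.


gamma'(tau) = (1/2, tau); f(tau, V)^k = -Gamma^k_ij(gamma(tau)) gamma'^i(tau) V^j; h = 1/3; intermediate values shown to 6 dp
curve data and Christoffel symbols at the stage parameters:
  tau = 0.000000: gamma = (-0.500000, -0.375000), gamma' = (0.500000, 0.000000); Gamma_sss = -0.444944, Gamma_sst = 0.000000, Gamma_stt = 0.821910, Gamma_tss = 0.000000, Gamma_tst = -0.330827, Gamma_ttt = 0.000000
  tau = 0.166667: gamma = (-0.416667, -0.361111), gamma' = (0.500000, 0.166667); Gamma_sss = -0.412794, Gamma_sst = 0.000000, Gamma_stt = 0.742934, Gamma_tss = 0.000000, Gamma_tst = -0.293248, Gamma_ttt = 0.000000
  tau = 0.333333: gamma = (-0.333333, -0.319444), gamma' = (0.500000, 0.333333); Gamma_sss = -0.371134, Gamma_sst = 0.000000, Gamma_stt = 0.652921, Gamma_tss = 0.000000, Gamma_tst = -0.252632, Gamma_ttt = 0.000000
  tau = 0.500000: gamma = (-0.250000, -0.250000), gamma' = (0.500000, 0.500000); Gamma_sss = -0.319454, Gamma_sst = 0.000000, Gamma_stt = 0.551280, Gamma_tss = 0.000000, Gamma_tst = -0.209256, Gamma_ttt = 0.000000
  tau = 0.666667: gamma = (-0.166667, -0.152778), gamma' = (0.500000, 0.666667); Gamma_sss = -0.257880, Gamma_sst = 0.000000, Gamma_stt = 0.438157, Gamma_tss = 0.000000, Gamma_tst = -0.163488, Gamma_ttt = 0.000000
  tau = 0.833333: gamma = (-0.083333, -0.027778), gamma' = (0.500000, 0.833333); Gamma_sss = -0.187361, Gamma_sst = 0.000000, Gamma_stt = 0.314653, Gamma_tss = 0.000000, Gamma_tst = -0.115782, Gamma_ttt = 0.000000
  tau = 1.000000: gamma = (0.000000, 0.125000), gamma' = (0.500000, 1.000000); Gamma_sss = -0.109756, Gamma_sst = 0.000000, Gamma_stt = 0.182927, Gamma_tss = 0.000000, Gamma_tst = -0.066667, Gamma_ttt = 0.000000
step 0: V^s = -0.5000, V^t = -0.8750
step 1: k1 = (-0.111236, -0.144737), k2 = (0.004306, -0.157176), k3 = (0.008538, -0.156539), k4 = (0.109536, -0.158983); V <- V + (h/6)(k1 + 2k2 + 2k3 + k4): V^s = -0.4987, V^t = -0.9267
step 2: k1 = (0.109158, -0.159054), k2 = (0.186006, -0.150006), k3 = (0.187636, -0.148508), k4 = (0.228929, -0.127335); V <- V + (h/6)(k1 + 2k2 + 2k3 + k4): V^s = -0.4384, V^t = -0.9758
step 3: k1 = (0.228515, -0.127545), k2 = (0.223943, -0.096343), k3 = (0.222508, -0.096115), k4 = (0.164376, -0.057875); V <- V + (h/6)(k1 + 2k2 + 2k3 + k4): V^s = -0.3669, V^t = -1.0075

Answer: V^s = -0.3669, V^t = -1.0075


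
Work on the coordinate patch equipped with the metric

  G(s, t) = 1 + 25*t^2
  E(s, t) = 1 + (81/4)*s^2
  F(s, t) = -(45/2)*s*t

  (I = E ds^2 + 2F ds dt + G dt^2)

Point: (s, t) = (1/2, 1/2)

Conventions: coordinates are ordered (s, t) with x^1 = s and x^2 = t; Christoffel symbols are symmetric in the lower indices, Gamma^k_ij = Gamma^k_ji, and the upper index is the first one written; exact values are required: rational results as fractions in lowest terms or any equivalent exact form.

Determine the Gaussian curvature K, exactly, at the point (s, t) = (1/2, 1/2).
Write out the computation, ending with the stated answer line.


E = 97/16, F = -45/8, G = 29/4, EG - F^2 = 197/16 at the point
E_s = 81/4, E_t = 0, F_s = -45/4, F_t = -45/4, G_s = 0, G_t = 25
E_tt = 0, F_st = -45/2, G_ss = 0
Using the Brioschi determinant formula for K from the metric derivatives:
M1 = [[-E_tt/2 + F_st - G_ss/2, E_s/2, F_s - E_t/2], [F_t - G_s/2, E, F], [G_t/2, F, G]] = [[-45/2, 81/8, -45/4], [-45/4, 97/16, -45/8], [25/2, -45/8, 29/4]]; det M1 = -45/2
M2 = [[0, E_t/2, G_s/2], [E_t/2, E, F], [G_s/2, F, G]] = [[0, 0, 0], [0, 97/16, -45/8], [0, -45/8, 29/4]]; det M2 = 0
det M1 - det M2 = -45/2; K = -45/2 / (197/16)^2 = -5760/38809

Answer: K = -5760/38809


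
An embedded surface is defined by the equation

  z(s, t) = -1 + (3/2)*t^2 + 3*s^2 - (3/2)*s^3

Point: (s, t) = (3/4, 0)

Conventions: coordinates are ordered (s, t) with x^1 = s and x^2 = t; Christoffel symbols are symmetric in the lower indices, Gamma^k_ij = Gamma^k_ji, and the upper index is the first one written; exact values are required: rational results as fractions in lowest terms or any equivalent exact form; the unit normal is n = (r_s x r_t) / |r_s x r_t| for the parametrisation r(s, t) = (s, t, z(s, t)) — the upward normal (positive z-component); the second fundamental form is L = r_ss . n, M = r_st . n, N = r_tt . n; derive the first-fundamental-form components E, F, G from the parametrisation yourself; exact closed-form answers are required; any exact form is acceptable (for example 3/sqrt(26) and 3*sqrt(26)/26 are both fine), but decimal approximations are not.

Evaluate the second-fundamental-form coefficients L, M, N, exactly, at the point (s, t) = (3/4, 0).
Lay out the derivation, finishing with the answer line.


z_s = 63/32, z_t = 0, z_ss = -3/4, z_st = 0, z_tt = 3
E = 4993/1024, F = 0, G = 1; answer radicand W^2 = 4993/1024
unnormalised second-form numerators: l = -3/4, m = 0, n = 3; L = l/sqrt(4993/1024), and similarly M = m/sqrt(W^2), N = n/sqrt(W^2)

Answer: L = -24*sqrt(4993)/4993, M = 0, N = 96*sqrt(4993)/4993


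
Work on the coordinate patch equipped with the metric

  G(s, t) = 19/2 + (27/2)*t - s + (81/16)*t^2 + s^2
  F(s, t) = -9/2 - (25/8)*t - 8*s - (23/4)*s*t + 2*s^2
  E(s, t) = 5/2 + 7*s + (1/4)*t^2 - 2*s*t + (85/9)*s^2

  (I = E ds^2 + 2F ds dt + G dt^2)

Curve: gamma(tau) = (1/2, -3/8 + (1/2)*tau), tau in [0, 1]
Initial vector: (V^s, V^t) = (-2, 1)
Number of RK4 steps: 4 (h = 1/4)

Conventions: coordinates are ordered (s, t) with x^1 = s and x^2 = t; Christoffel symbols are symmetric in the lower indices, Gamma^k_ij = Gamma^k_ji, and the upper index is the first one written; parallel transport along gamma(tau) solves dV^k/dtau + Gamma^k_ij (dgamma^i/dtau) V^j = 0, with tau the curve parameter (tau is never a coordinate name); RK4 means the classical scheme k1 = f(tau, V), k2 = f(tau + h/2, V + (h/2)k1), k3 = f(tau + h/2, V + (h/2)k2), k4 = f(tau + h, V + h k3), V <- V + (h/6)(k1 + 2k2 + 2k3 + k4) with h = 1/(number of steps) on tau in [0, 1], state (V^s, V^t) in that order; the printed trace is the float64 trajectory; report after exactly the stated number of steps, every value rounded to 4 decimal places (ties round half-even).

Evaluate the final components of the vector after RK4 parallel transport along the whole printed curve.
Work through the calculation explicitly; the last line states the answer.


gamma'(tau) = (0, 1/2); f(tau, V)^k = -Gamma^k_ij(gamma(tau)) gamma'^i(tau) V^j; h = 1/4; intermediate values shown to 6 dp
curve data and Christoffel symbols at the stage parameters:
  tau = 0.000000: gamma = (0.500000, -0.375000), gamma' = (0.000000, 0.500000); Gamma_sss = 2.364292, Gamma_sst = -0.293498, Gamma_stt = -0.151338, Gamma_tss = 2.111412, Gamma_tst = -0.344452, Gamma_ttt = 0.812621
  tau = 0.125000: gamma = (0.500000, -0.312500), gamma' = (0.000000, 0.500000); Gamma_sss = 2.366346, Gamma_sst = -0.302898, Gamma_stt = -0.142227, Gamma_tss = 1.966990, Gamma_tst = -0.335753, Gamma_ttt = 0.777617
  tau = 0.250000: gamma = (0.500000, -0.250000), gamma' = (0.000000, 0.500000); Gamma_sss = 2.370171, Gamma_sst = -0.312021, Gamma_stt = -0.134389, Gamma_tss = 1.842249, Gamma_tst = -0.327573, Gamma_ttt = 0.744717
  tau = 0.375000: gamma = (0.500000, -0.187500), gamma' = (0.000000, 0.500000); Gamma_sss = 2.375800, Gamma_sst = -0.320925, Gamma_stt = -0.127633, Gamma_tss = 1.733956, Gamma_tst = -0.319914, Gamma_ttt = 0.713861
  tau = 0.500000: gamma = (0.500000, -0.125000), gamma' = (0.000000, 0.500000); Gamma_sss = 2.383195, Gamma_sst = -0.329651, Gamma_stt = -0.121804, Gamma_tss = 1.639469, Gamma_tst = -0.312758, Gamma_ttt = 0.684949
  tau = 0.625000: gamma = (0.500000, -0.062500), gamma' = (0.000000, 0.500000); Gamma_sss = 2.392274, Gamma_sst = -0.338234, Gamma_stt = -0.116775, Gamma_tss = 1.556616, Gamma_tst = -0.306079, Gamma_ttt = 0.657864
  tau = 0.750000: gamma = (0.500000, 0.000000), gamma' = (0.000000, 0.500000); Gamma_sss = 2.402915, Gamma_sst = -0.346694, Gamma_stt = -0.112441, Gamma_tss = 1.483602, Gamma_tst = -0.299844, Gamma_ttt = 0.632483
  tau = 0.875000: gamma = (0.500000, 0.062500), gamma' = (0.000000, 0.500000); Gamma_sss = 2.414968, Gamma_sst = -0.355046, Gamma_stt = -0.108716, Gamma_tss = 1.418927, Gamma_tst = -0.294013, Gamma_ttt = 0.608681
  tau = 1.000000: gamma = (0.500000, 0.125000), gamma' = (0.000000, 0.500000); Gamma_sss = 2.428253, Gamma_sst = -0.363294, Gamma_stt = -0.105526, Gamma_tss = 1.361328, Gamma_tst = -0.288548, Gamma_ttt = 0.586339
step 0: V^s = -2.0000, V^t = 1.0000
step 1: k1 = (-0.217829, -0.750763), k2 = (-0.242582, -0.692645), k3 = (-0.242534, -0.695989), k4 = (-0.265978, -0.645073); V <- V + (h/6)(k1 + 2k2 + 2k3 + k4): V^s = -2.0606, V^t = 0.8261
step 2: k1 = (-0.265962, -0.645109), k2 = (-0.288407, -0.601008), k3 = (-0.288505, -0.603424), k4 = (-0.310401, -0.564772); V <- V + (h/6)(k1 + 2k2 + 2k3 + k4): V^s = -2.1327, V^t = 0.6753
step 3: k1 = (-0.310390, -0.564792), k2 = (-0.331924, -0.531241), k3 = (-0.332134, -0.533032), k4 = (-0.353611, -0.503612); V <- V + (h/6)(k1 + 2k2 + 2k3 + k4): V^s = -2.2157, V^t = 0.5421
step 4: k1 = (-0.353603, -0.503624), k2 = (-0.375134, -0.478052), k3 = (-0.375438, -0.479420), k4 = (-0.397240, -0.457006); V <- V + (h/6)(k1 + 2k2 + 2k3 + k4): V^s = -2.3095, V^t = 0.4223

Answer: V^s = -2.3095, V^t = 0.4223


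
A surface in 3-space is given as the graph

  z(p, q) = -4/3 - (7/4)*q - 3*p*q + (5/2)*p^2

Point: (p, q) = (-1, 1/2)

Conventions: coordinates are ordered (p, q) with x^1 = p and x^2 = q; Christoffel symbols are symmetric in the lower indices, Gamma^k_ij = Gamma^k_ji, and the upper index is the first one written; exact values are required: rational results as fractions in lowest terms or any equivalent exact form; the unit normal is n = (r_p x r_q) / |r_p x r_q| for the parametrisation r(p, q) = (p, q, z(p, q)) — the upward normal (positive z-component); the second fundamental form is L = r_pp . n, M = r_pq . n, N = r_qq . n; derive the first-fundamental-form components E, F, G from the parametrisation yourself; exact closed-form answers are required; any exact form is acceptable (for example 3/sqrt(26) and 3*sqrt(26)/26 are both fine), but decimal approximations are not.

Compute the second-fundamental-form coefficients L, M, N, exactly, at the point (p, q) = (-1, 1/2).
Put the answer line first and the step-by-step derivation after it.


Answer: L = 20*sqrt(717)/717, M = -4*sqrt(717)/239, N = 0

z_p = -13/2, z_q = 5/4, z_pp = 5, z_pq = -3, z_qq = 0
E = 173/4, F = -65/8, G = 41/16; answer radicand W^2 = 717/16
unnormalised second-form numerators: l = 5, m = -3, n = 0; L = l/sqrt(717/16), and similarly M = m/sqrt(W^2), N = n/sqrt(W^2)


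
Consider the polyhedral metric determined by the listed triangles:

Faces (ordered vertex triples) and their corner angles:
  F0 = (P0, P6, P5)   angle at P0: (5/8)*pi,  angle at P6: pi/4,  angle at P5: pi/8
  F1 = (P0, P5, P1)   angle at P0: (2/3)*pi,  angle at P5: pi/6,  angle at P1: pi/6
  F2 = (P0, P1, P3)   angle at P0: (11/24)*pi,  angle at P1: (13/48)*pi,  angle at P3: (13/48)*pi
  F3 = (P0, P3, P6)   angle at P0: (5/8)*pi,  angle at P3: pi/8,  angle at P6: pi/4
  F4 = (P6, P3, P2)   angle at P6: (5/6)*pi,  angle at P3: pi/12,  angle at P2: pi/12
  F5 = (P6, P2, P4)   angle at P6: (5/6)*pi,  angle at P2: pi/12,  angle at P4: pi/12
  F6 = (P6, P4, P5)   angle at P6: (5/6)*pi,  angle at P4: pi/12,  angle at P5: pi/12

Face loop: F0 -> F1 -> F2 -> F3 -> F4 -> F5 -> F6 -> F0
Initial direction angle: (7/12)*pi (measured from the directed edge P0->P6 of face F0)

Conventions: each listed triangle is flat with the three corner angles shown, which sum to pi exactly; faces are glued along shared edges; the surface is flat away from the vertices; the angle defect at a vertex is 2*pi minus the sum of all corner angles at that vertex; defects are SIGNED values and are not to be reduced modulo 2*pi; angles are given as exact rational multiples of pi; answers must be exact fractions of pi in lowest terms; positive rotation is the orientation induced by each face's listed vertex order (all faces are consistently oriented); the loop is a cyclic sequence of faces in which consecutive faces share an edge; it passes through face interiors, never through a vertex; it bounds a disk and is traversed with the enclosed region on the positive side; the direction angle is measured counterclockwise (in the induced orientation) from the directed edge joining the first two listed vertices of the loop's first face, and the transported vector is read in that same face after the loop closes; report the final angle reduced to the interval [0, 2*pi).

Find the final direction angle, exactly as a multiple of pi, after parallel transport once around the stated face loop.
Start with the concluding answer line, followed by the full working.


Answer: final direction angle = (29/24)*pi

enclosed vertex P0: corner angles sum to (19/8)*pi, defect = 2*pi - (19/8)*pi = (-3/8)*pi
enclosed vertex P6: corner angles sum to 3*pi, defect = 2*pi - 3*pi = -pi
final direction = starting direction + enclosed defect total, reduced mod 2*pi (induced orientation)
final angle = (7/12)*pi - (11/8)*pi = (29/24)*pi (mod 2*pi)


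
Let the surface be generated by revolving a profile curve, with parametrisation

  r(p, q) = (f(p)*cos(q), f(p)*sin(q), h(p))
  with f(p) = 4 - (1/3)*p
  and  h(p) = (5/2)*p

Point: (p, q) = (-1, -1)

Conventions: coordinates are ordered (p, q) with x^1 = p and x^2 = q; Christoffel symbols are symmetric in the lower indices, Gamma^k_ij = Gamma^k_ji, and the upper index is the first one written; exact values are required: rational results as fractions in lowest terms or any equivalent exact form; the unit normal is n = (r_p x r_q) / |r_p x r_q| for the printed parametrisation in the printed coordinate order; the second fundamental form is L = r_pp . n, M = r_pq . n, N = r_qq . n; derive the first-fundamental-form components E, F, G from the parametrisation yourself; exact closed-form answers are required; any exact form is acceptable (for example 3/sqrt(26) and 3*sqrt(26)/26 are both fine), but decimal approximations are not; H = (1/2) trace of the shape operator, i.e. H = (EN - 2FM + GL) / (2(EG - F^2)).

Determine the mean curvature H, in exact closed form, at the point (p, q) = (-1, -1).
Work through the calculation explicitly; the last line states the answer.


f = 13/3, f' = -1/3, f'' = 0, h' = 5/2, h'' = 0
E = 229/36, F = 0, G = 169/9; answer radicand W^2 = 229/36
unnormalised second-form numerators: l = 0, m = 0, n = 65/6; L = l/sqrt(229/36), and similarly M = m/sqrt(W^2), N = n/sqrt(W^2)
H = (E*n - 2*F*m + G*l) / (2*(EG - F^2)*sqrt(W^2)); E*n - 2*F*m + G*l = 14885/216, EG - F^2 = 38701/324, so H = (15/52)/sqrt(229/36)

Answer: H = 45*sqrt(229)/5954
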